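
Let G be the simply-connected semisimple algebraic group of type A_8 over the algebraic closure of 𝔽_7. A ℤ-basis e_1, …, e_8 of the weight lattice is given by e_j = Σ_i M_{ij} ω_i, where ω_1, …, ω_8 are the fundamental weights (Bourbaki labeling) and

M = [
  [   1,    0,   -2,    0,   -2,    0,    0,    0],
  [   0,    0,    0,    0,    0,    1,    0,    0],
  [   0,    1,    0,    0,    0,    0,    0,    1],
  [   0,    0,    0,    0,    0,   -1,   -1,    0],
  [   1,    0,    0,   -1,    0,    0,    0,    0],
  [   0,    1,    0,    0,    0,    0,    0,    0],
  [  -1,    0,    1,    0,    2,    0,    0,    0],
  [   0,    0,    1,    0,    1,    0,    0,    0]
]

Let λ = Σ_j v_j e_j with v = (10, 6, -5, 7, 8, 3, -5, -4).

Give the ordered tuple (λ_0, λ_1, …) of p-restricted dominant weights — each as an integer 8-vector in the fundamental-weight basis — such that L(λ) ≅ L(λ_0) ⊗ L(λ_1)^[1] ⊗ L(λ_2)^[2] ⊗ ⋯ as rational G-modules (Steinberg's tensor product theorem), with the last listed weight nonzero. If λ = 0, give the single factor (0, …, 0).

((4, 3, 2, 2, 3, 6, 1, 3),)

In the fundamental-weight basis, λ has coordinates c = M·v (v = (10, 6, -5, 7, 8, 3, -5, -4)):
  c_1 = (1)·(10) + (0)·(6) + (-2)·(-5) + (0)·(7) + (-2)·(8) + (0)·(3) + (0)·(-5) + (0)·(-4) = 4
  c_2 = (0)·(10) + (0)·(6) + (0)·(-5) + (0)·(7) + (0)·(8) + (1)·(3) + (0)·(-5) + (0)·(-4) = 3
  c_3 = (0)·(10) + (1)·(6) + (0)·(-5) + (0)·(7) + (0)·(8) + (0)·(3) + (0)·(-5) + (1)·(-4) = 2
  c_4 = (0)·(10) + (0)·(6) + (0)·(-5) + (0)·(7) + (0)·(8) + (-1)·(3) + (-1)·(-5) + (0)·(-4) = 2
  c_5 = (1)·(10) + (0)·(6) + (0)·(-5) + (-1)·(7) + (0)·(8) + (0)·(3) + (0)·(-5) + (0)·(-4) = 3
  c_6 = (0)·(10) + (1)·(6) + (0)·(-5) + (0)·(7) + (0)·(8) + (0)·(3) + (0)·(-5) + (0)·(-4) = 6
  c_7 = (-1)·(10) + (0)·(6) + (1)·(-5) + (0)·(7) + (2)·(8) + (0)·(3) + (0)·(-5) + (0)·(-4) = 1
  c_8 = (0)·(10) + (0)·(6) + (1)·(-5) + (0)·(7) + (1)·(8) + (0)·(3) + (0)·(-5) + (0)·(-4) = 3
Base-7 expansion of each c_i:
  c_1 = 4 = 4·7^0
  c_2 = 3 = 3·7^0
  c_3 = 2 = 2·7^0
  c_4 = 2 = 2·7^0
  c_5 = 3 = 3·7^0
  c_6 = 6 = 6·7^0
  c_7 = 1 = 1·7^0
  c_8 = 3 = 3·7^0
λ_0 = (4, 3, 2, 2, 3, 6, 1, 3)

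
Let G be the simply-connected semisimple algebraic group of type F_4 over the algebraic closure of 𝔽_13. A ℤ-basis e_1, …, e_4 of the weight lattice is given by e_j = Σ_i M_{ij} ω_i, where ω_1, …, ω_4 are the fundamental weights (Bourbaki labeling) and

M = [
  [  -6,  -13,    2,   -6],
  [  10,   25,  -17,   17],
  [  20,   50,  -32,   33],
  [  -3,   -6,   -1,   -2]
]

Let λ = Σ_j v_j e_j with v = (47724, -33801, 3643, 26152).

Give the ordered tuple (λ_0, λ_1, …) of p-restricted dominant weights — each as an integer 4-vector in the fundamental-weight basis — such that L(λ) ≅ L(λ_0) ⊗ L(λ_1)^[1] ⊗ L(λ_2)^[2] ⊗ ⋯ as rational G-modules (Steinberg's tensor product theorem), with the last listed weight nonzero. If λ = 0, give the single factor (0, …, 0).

((11, 9, 2, 8), (4, 12, 4, 10), (7, 9, 12, 8), (1, 6, 4, 1))

ω-coordinates c = M·v, v = (47724, -33801, 3643, 26152):
  c_1 = (-6)·(47724) + (-13)·(-33801) + 2·3643 + (-6)·(26152) = 3443
  c_2 = 10·47724 + (25)·(-33801) + (-17)·(3643) + 17·26152 = 14868
  c_3 = 20·47724 + (50)·(-33801) + (-32)·(3643) + 33·26152 = 10870
  c_4 = (-3)·(47724) + (-6)·(-33801) + (-1)·(3643) + (-2)·(26152) = 3687
Writing each c_i in base p = 13:
  c_1 = 3443 = 11·13^0 + 4·13^1 + 7·13^2 + 1·13^3
  c_2 = 14868 = 9·13^0 + 12·13^1 + 9·13^2 + 6·13^3
  c_3 = 10870 = 2·13^0 + 4·13^1 + 12·13^2 + 4·13^3
  c_4 = 3687 = 8·13^0 + 10·13^1 + 8·13^2 + 1·13^3
λ_0 = (11, 9, 2, 8)
λ_1 = (4, 12, 4, 10)
λ_2 = (7, 9, 12, 8)
λ_3 = (1, 6, 4, 1)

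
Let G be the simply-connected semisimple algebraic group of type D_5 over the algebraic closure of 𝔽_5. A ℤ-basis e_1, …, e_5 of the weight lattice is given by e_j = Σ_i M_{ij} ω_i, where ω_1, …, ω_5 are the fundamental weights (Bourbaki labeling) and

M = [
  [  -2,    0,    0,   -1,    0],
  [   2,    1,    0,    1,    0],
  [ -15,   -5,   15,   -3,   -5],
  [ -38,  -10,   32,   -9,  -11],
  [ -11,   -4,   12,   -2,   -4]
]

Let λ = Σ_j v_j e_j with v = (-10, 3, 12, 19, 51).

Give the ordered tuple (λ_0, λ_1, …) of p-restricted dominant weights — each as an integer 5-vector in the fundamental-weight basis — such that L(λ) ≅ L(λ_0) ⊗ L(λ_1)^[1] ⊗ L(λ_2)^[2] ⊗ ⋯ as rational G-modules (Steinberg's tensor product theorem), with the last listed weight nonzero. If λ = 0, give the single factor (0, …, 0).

((1, 2, 3, 2, 0),)

Change of basis e → ω: c = M·v where v = (-10, 3, 12, 19, 51):
  c_1 = (-2)·(-10) + (0)·(3) + (0)·(12) + (-1)·(19) + (0)·(51) = 1
  c_2 = (2)·(-10) + (1)·(3) + (0)·(12) + (1)·(19) + (0)·(51) = 2
  c_3 = (-15)·(-10) + (-5)·(3) + (15)·(12) + (-3)·(19) + (-5)·(51) = 3
  c_4 = (-38)·(-10) + (-10)·(3) + (32)·(12) + (-9)·(19) + (-11)·(51) = 2
  c_5 = (-11)·(-10) + (-4)·(3) + (12)·(12) + (-2)·(19) + (-4)·(51) = 0
p = 5; digits c_i = Σ_j d_{ij}·5^j, 0 ≤ d_{ij} < 5:
  c_1 = 1 = 1·5^0
  c_2 = 2 = 2·5^0
  c_3 = 3 = 3·5^0
  c_4 = 2 = 2·5^0
  c_5 = 0
p-restricted factor λ_0 = (1, 2, 3, 2, 0)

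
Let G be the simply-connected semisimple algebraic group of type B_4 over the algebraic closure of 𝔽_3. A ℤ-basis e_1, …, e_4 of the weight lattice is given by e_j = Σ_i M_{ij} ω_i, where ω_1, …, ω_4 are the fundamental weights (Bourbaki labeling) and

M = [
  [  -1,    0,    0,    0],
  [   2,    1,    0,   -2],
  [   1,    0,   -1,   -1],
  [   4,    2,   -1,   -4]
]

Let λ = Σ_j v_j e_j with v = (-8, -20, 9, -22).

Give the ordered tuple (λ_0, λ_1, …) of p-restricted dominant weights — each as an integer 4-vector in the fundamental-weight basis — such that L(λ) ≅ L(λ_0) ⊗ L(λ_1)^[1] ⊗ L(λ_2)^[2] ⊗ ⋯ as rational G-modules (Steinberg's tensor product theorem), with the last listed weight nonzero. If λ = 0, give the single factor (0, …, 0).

In the fundamental-weight basis, λ has coordinates c = M·v (v = (-8, -20, 9, -22)):
  c_1 = (-1)·(-8) + (0)·(-20) + 0·9 + (0)·(-22) = 8
  c_2 = (2)·(-8) + (1)·(-20) + 0·9 + (-2)·(-22) = 8
  c_3 = (1)·(-8) + (0)·(-20) + (-1)·(9) + (-1)·(-22) = 5
  c_4 = (4)·(-8) + (2)·(-20) + (-1)·(9) + (-4)·(-22) = 7
p = 3; digits c_i = Σ_j d_{ij}·3^j, 0 ≤ d_{ij} < 3:
  c_1 = 8 = 2·3^0 + 2·3^1
  c_2 = 8 = 2·3^0 + 2·3^1
  c_3 = 5 = 2·3^0 + 1·3^1
  c_4 = 7 = 1·3^0 + 2·3^1
p-restricted factor λ_0 = (2, 2, 2, 1)
p-restricted factor λ_1 = (2, 2, 1, 2)

((2, 2, 2, 1), (2, 2, 1, 2))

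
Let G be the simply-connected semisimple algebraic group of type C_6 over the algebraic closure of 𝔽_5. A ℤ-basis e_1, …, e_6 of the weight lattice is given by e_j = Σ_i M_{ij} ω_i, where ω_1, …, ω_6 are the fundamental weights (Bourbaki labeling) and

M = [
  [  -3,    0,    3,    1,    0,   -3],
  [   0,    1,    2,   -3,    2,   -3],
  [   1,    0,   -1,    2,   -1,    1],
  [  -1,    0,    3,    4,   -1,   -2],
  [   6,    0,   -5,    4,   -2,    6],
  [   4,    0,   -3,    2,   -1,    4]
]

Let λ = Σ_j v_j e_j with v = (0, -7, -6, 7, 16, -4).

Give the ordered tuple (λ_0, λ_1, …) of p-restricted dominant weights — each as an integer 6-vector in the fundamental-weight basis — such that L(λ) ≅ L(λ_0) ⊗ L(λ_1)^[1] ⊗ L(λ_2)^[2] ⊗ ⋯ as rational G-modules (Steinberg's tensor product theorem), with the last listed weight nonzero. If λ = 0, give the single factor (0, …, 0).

In the fundamental-weight basis, λ has coordinates c = M·v (v = (0, -7, -6, 7, 16, -4)):
  c_1 = (-3)·(0) + (0)·(-7) + (3)·(-6) + 1·7 + 0·16 + (-3)·(-4) = 1
  c_2 = 0·0 + (1)·(-7) + (2)·(-6) + (-3)·(7) + 2·16 + (-3)·(-4) = 4
  c_3 = 1·0 + (0)·(-7) + (-1)·(-6) + 2·7 + (-1)·(16) + (1)·(-4) = 0
  c_4 = (-1)·(0) + (0)·(-7) + (3)·(-6) + 4·7 + (-1)·(16) + (-2)·(-4) = 2
  c_5 = 6·0 + (0)·(-7) + (-5)·(-6) + 4·7 + (-2)·(16) + (6)·(-4) = 2
  c_6 = 4·0 + (0)·(-7) + (-3)·(-6) + 2·7 + (-1)·(16) + (4)·(-4) = 0
Expand coordinatewise in base 5:
  c_1 = 1 = 1·5^0
  c_2 = 4 = 4·5^0
  c_3 = 0
  c_4 = 2 = 2·5^0
  c_5 = 2 = 2·5^0
  c_6 = 0
Factor λ_0 = (1, 4, 0, 2, 2, 0)

((1, 4, 0, 2, 2, 0),)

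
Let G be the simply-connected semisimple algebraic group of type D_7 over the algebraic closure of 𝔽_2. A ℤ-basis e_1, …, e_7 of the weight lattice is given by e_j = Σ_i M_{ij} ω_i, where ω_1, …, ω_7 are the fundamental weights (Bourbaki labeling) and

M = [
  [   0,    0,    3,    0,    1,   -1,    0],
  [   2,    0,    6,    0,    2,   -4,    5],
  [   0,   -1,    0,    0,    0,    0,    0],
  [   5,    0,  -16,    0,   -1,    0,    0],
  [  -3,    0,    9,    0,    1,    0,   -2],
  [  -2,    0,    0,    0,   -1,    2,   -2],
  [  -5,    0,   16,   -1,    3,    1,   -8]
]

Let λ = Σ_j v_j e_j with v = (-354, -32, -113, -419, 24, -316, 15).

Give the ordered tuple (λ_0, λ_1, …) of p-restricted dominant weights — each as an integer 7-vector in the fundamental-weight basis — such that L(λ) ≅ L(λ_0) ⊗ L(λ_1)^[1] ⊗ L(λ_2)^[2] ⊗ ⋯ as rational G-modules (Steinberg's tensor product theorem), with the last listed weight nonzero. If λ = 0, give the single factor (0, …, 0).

Change of basis e → ω: c = M·v where v = (-354, -32, -113, -419, 24, -316, 15):
  c_1 = 0*-354 + 0*-32 + 3*-113 + 0*-419 + 1*24 + -1*-316 + 0*15 = 1
  c_2 = 2*-354 + 0*-32 + 6*-113 + 0*-419 + 2*24 + -4*-316 + 5*15 = 1
  c_3 = 0*-354 + -1*-32 + 0*-113 + 0*-419 + 0*24 + 0*-316 + 0*15 = 32
  c_4 = 5*-354 + 0*-32 + -16*-113 + 0*-419 + -1*24 + 0*-316 + 0*15 = 14
  c_5 = -3*-354 + 0*-32 + 9*-113 + 0*-419 + 1*24 + 0*-316 + -2*15 = 39
  c_6 = -2*-354 + 0*-32 + 0*-113 + 0*-419 + -1*24 + 2*-316 + -2*15 = 22
  c_7 = -5*-354 + 0*-32 + 16*-113 + -1*-419 + 3*24 + 1*-316 + -8*15 = 17
p = 2; digits c_i = Σ_j d_{ij}·2^j, 0 ≤ d_{ij} < 2:
  c_1 = 1 = 1·2^0
  c_2 = 1 = 1·2^0
  c_3 = 32 = 0·2^0 + 0·2^1 + 0·2^2 + 0·2^3 + 0·2^4 + 1·2^5
  c_4 = 14 = 0·2^0 + 1·2^1 + 1·2^2 + 1·2^3
  c_5 = 39 = 1·2^0 + 1·2^1 + 1·2^2 + 0·2^3 + 0·2^4 + 1·2^5
  c_6 = 22 = 0·2^0 + 1·2^1 + 1·2^2 + 0·2^3 + 1·2^4
  c_7 = 17 = 1·2^0 + 0·2^1 + 0·2^2 + 0·2^3 + 1·2^4
λ_0 = (1, 1, 0, 0, 1, 0, 1)
λ_1 = (0, 0, 0, 1, 1, 1, 0)
λ_2 = (0, 0, 0, 1, 1, 1, 0)
λ_3 = (0, 0, 0, 1, 0, 0, 0)
λ_4 = (0, 0, 0, 0, 0, 1, 1)
λ_5 = (0, 0, 1, 0, 1, 0, 0)

((1, 1, 0, 0, 1, 0, 1), (0, 0, 0, 1, 1, 1, 0), (0, 0, 0, 1, 1, 1, 0), (0, 0, 0, 1, 0, 0, 0), (0, 0, 0, 0, 0, 1, 1), (0, 0, 1, 0, 1, 0, 0))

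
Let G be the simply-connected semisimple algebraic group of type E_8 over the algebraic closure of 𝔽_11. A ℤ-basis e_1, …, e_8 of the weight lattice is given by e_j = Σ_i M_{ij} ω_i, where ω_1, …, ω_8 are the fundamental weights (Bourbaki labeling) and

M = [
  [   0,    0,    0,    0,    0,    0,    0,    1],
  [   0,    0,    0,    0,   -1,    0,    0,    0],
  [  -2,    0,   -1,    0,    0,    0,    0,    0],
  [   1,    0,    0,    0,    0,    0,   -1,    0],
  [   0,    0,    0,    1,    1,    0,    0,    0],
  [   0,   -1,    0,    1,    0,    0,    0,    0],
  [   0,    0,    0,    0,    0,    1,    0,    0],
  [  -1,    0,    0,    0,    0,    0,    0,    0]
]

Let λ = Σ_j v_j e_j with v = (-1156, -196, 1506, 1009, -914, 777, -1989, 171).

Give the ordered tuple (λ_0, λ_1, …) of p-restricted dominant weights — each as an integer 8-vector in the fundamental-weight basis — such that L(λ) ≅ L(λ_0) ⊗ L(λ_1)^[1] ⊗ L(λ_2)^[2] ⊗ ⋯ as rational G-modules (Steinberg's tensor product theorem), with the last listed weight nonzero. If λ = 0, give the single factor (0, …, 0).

((6, 1, 3, 8, 7, 6, 7, 1), (4, 6, 7, 9, 8, 10, 4, 6), (1, 7, 6, 6, 0, 9, 6, 9))

Converting to the ω-basis (c_i = row i of M dotted with v = (-1156, -196, 1506, 1009, -914, 777, -1989, 171)):
  c_1 = (0)·(-1156) + (0)·(-196) + (0)·(1506) + (0)·(1009) + (0)·(-914) + (0)·(777) + (0)·(-1989) + (1)·(171) = 171
  c_2 = (0)·(-1156) + (0)·(-196) + (0)·(1506) + (0)·(1009) + (-1)·(-914) + (0)·(777) + (0)·(-1989) + (0)·(171) = 914
  c_3 = (-2)·(-1156) + (0)·(-196) + (-1)·(1506) + (0)·(1009) + (0)·(-914) + (0)·(777) + (0)·(-1989) + (0)·(171) = 806
  c_4 = (1)·(-1156) + (0)·(-196) + (0)·(1506) + (0)·(1009) + (0)·(-914) + (0)·(777) + (-1)·(-1989) + (0)·(171) = 833
  c_5 = (0)·(-1156) + (0)·(-196) + (0)·(1506) + (1)·(1009) + (1)·(-914) + (0)·(777) + (0)·(-1989) + (0)·(171) = 95
  c_6 = (0)·(-1156) + (-1)·(-196) + (0)·(1506) + (1)·(1009) + (0)·(-914) + (0)·(777) + (0)·(-1989) + (0)·(171) = 1205
  c_7 = (0)·(-1156) + (0)·(-196) + (0)·(1506) + (0)·(1009) + (0)·(-914) + (1)·(777) + (0)·(-1989) + (0)·(171) = 777
  c_8 = (-1)·(-1156) + (0)·(-196) + (0)·(1506) + (0)·(1009) + (0)·(-914) + (0)·(777) + (0)·(-1989) + (0)·(171) = 1156
Expand coordinatewise in base 11:
  c_1 = 171 = 6·11^0 + 4·11^1 + 1·11^2
  c_2 = 914 = 1·11^0 + 6·11^1 + 7·11^2
  c_3 = 806 = 3·11^0 + 7·11^1 + 6·11^2
  c_4 = 833 = 8·11^0 + 9·11^1 + 6·11^2
  c_5 = 95 = 7·11^0 + 8·11^1
  c_6 = 1205 = 6·11^0 + 10·11^1 + 9·11^2
  c_7 = 777 = 7·11^0 + 4·11^1 + 6·11^2
  c_8 = 1156 = 1·11^0 + 6·11^1 + 9·11^2
p-restricted factor λ_0 = (6, 1, 3, 8, 7, 6, 7, 1)
p-restricted factor λ_1 = (4, 6, 7, 9, 8, 10, 4, 6)
p-restricted factor λ_2 = (1, 7, 6, 6, 0, 9, 6, 9)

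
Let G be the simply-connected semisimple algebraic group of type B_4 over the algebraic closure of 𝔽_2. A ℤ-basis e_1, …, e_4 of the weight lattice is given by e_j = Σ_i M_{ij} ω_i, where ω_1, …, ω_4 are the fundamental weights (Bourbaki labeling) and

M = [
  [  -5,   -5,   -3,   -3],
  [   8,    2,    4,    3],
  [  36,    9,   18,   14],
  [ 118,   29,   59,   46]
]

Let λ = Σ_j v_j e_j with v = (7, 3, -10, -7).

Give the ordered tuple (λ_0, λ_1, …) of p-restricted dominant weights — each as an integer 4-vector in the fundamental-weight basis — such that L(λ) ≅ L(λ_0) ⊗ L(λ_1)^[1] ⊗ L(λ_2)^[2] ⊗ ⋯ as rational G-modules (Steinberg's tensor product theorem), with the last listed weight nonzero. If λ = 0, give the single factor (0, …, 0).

((1, 1, 1, 1),)

In the fundamental-weight basis, λ has coordinates c = M·v (v = (7, 3, -10, -7)):
  c_1 = (-5)·(7) + (-5)·(3) + (-3)·(-10) + (-3)·(-7) = 1
  c_2 = (8)·(7) + (2)·(3) + (4)·(-10) + (3)·(-7) = 1
  c_3 = (36)·(7) + (9)·(3) + (18)·(-10) + (14)·(-7) = 1
  c_4 = (118)·(7) + (29)·(3) + (59)·(-10) + (46)·(-7) = 1
Base-2 expansion of each c_i:
  c_1 = 1 = 1·2^0
  c_2 = 1 = 1·2^0
  c_3 = 1 = 1·2^0
  c_4 = 1 = 1·2^0
p-restricted factor λ_0 = (1, 1, 1, 1)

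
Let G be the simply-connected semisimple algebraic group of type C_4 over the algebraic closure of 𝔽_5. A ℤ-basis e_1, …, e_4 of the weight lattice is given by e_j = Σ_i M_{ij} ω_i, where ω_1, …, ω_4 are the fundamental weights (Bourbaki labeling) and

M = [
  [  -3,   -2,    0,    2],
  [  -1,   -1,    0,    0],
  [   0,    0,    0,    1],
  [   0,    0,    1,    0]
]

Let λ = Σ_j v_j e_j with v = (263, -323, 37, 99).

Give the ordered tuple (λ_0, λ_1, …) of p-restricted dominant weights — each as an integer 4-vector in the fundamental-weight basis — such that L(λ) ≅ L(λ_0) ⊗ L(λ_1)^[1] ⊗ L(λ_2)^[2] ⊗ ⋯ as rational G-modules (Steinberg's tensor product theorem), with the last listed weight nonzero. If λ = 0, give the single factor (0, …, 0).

Converting to the ω-basis (c_i = row i of M dotted with v = (263, -323, 37, 99)):
  c_1 = -3*263 + -2*-323 + 0*37 + 2*99 = 55
  c_2 = -1*263 + -1*-323 + 0*37 + 0*99 = 60
  c_3 = 0*263 + 0*-323 + 0*37 + 1*99 = 99
  c_4 = 0*263 + 0*-323 + 1*37 + 0*99 = 37
p = 5; digits c_i = Σ_j d_{ij}·5^j, 0 ≤ d_{ij} < 5:
  c_1 = 55 = 0·5^0 + 1·5^1 + 2·5^2
  c_2 = 60 = 0·5^0 + 2·5^1 + 2·5^2
  c_3 = 99 = 4·5^0 + 4·5^1 + 3·5^2
  c_4 = 37 = 2·5^0 + 2·5^1 + 1·5^2
p-restricted factor λ_0 = (0, 0, 4, 2)
p-restricted factor λ_1 = (1, 2, 4, 2)
p-restricted factor λ_2 = (2, 2, 3, 1)

((0, 0, 4, 2), (1, 2, 4, 2), (2, 2, 3, 1))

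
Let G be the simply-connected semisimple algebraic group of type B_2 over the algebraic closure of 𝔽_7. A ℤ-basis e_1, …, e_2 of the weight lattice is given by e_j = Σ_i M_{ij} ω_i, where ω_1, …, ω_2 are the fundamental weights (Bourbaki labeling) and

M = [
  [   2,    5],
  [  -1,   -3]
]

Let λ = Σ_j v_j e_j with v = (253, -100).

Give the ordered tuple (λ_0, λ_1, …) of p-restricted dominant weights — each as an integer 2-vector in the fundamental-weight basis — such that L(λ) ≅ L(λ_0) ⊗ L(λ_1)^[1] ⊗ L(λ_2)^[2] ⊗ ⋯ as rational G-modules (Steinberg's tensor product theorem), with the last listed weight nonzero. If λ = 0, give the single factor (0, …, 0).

((6, 5), (0, 6))

In the fundamental-weight basis, λ has coordinates c = M·v (v = (253, -100)):
  c_1 = (2)·(253) + (5)·(-100) = 6
  c_2 = (-1)·(253) + (-3)·(-100) = 47
Writing each c_i in base p = 7:
  c_1 = 6 = 6·7^0
  c_2 = 47 = 5·7^0 + 6·7^1
Factor λ_0 = (6, 5)
Factor λ_1 = (0, 6)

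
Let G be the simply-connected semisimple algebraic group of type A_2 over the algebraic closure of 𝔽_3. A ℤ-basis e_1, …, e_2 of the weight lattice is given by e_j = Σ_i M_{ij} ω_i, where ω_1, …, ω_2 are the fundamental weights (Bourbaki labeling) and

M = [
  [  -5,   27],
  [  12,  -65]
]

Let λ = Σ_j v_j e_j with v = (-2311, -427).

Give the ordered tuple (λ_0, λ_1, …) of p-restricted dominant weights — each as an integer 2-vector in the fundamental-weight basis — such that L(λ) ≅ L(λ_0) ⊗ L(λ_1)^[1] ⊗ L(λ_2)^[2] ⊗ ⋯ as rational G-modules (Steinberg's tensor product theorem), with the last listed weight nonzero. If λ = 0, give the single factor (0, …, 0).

ω-coordinates c = M·v, v = (-2311, -427):
  c_1 = (-5)·(-2311) + (27)·(-427) = 26
  c_2 = (12)·(-2311) + (-65)·(-427) = 23
Base-3 expansion of each c_i:
  c_1 = 26 = 2·3^0 + 2·3^1 + 2·3^2
  c_2 = 23 = 2·3^0 + 1·3^1 + 2·3^2
p-restricted factor λ_0 = (2, 2)
p-restricted factor λ_1 = (2, 1)
p-restricted factor λ_2 = (2, 2)

((2, 2), (2, 1), (2, 2))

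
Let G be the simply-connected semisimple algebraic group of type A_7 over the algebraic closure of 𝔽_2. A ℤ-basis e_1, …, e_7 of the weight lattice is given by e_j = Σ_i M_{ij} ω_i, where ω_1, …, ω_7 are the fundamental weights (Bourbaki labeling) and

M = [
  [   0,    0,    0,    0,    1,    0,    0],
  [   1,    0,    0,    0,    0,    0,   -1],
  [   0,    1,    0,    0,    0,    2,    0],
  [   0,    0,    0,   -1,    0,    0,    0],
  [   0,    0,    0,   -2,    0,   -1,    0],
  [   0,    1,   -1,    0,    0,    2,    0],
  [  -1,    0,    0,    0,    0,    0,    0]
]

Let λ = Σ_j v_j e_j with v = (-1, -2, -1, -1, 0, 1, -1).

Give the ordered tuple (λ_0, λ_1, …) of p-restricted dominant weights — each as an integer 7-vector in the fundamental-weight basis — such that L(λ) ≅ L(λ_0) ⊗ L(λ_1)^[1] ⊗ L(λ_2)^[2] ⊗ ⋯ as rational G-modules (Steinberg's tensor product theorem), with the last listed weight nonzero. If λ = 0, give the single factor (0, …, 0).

In the fundamental-weight basis, λ has coordinates c = M·v (v = (-1, -2, -1, -1, 0, 1, -1)):
  c_1 = (0)·(-1) + (0)·(-2) + (0)·(-1) + (0)·(-1) + (1)·(0) + (0)·(1) + (0)·(-1) = 0
  c_2 = (1)·(-1) + (0)·(-2) + (0)·(-1) + (0)·(-1) + (0)·(0) + (0)·(1) + (-1)·(-1) = 0
  c_3 = (0)·(-1) + (1)·(-2) + (0)·(-1) + (0)·(-1) + (0)·(0) + (2)·(1) + (0)·(-1) = 0
  c_4 = (0)·(-1) + (0)·(-2) + (0)·(-1) + (-1)·(-1) + (0)·(0) + (0)·(1) + (0)·(-1) = 1
  c_5 = (0)·(-1) + (0)·(-2) + (0)·(-1) + (-2)·(-1) + (0)·(0) + (-1)·(1) + (0)·(-1) = 1
  c_6 = (0)·(-1) + (1)·(-2) + (-1)·(-1) + (0)·(-1) + (0)·(0) + (2)·(1) + (0)·(-1) = 1
  c_7 = (-1)·(-1) + (0)·(-2) + (0)·(-1) + (0)·(-1) + (0)·(0) + (0)·(1) + (0)·(-1) = 1
Writing each c_i in base p = 2:
  c_1 = 0
  c_2 = 0
  c_3 = 0
  c_4 = 1 = 1·2^0
  c_5 = 1 = 1·2^0
  c_6 = 1 = 1·2^0
  c_7 = 1 = 1·2^0
p-restricted factor λ_0 = (0, 0, 0, 1, 1, 1, 1)

((0, 0, 0, 1, 1, 1, 1),)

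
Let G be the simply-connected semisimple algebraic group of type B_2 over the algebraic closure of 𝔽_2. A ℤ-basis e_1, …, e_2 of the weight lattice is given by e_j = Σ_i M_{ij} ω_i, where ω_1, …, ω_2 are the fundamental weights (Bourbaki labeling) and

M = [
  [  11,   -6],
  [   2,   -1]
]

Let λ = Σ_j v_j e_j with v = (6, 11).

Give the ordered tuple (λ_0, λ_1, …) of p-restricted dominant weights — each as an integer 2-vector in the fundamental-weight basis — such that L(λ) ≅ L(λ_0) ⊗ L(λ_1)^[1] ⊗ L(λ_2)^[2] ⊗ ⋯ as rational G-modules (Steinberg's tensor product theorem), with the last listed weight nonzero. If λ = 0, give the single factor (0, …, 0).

((0, 1),)

Converting to the ω-basis (c_i = row i of M dotted with v = (6, 11)):
  c_1 = (11)·(6) + (-6)·(11) = 0
  c_2 = (2)·(6) + (-1)·(11) = 1
Expand coordinatewise in base 2:
  c_1 = 0
  c_2 = 1 = 1·2^0
p-restricted factor λ_0 = (0, 1)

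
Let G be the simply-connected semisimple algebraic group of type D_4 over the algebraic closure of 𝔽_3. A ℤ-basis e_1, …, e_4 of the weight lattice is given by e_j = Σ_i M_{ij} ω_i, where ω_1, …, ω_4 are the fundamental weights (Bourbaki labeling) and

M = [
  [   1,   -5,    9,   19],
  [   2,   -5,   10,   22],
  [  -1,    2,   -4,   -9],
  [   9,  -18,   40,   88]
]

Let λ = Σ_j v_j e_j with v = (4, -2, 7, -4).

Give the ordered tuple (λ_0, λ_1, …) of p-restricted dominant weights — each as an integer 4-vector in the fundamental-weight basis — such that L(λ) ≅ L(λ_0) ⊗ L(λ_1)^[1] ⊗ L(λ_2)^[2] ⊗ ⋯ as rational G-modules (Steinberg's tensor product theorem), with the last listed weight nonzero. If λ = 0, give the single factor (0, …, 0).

((1, 0, 0, 0),)

Converting to the ω-basis (c_i = row i of M dotted with v = (4, -2, 7, -4)):
  c_1 = 1*4 + -5*-2 + 9*7 + 19*-4 = 1
  c_2 = 2*4 + -5*-2 + 10*7 + 22*-4 = 0
  c_3 = -1*4 + 2*-2 + -4*7 + -9*-4 = 0
  c_4 = 9*4 + -18*-2 + 40*7 + 88*-4 = 0
Expand coordinatewise in base 3:
  c_1 = 1 = 1·3^0
  c_2 = 0
  c_3 = 0
  c_4 = 0
Factor λ_0 = (1, 0, 0, 0)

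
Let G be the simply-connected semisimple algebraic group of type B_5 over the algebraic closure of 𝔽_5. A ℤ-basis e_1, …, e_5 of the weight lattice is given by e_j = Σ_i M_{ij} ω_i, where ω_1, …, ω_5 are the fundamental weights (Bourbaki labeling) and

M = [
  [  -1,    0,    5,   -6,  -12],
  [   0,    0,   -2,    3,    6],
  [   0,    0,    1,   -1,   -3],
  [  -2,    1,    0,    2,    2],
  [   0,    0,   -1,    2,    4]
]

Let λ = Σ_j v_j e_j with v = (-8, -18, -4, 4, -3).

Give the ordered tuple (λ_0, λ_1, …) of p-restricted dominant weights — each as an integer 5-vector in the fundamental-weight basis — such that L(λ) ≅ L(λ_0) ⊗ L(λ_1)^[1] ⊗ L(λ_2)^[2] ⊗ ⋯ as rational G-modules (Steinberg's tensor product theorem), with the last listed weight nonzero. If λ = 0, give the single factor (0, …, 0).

Compute c_i = Σ_j M_{ij} v_j with v = (-8, -18, -4, 4, -3):
  c_1 = (-1)·(-8) + (0)·(-18) + (5)·(-4) + (-6)·(4) + (-12)·(-3) = 0
  c_2 = (0)·(-8) + (0)·(-18) + (-2)·(-4) + 3·4 + (6)·(-3) = 2
  c_3 = (0)·(-8) + (0)·(-18) + (1)·(-4) + (-1)·(4) + (-3)·(-3) = 1
  c_4 = (-2)·(-8) + (1)·(-18) + (0)·(-4) + 2·4 + (2)·(-3) = 0
  c_5 = (0)·(-8) + (0)·(-18) + (-1)·(-4) + 2·4 + (4)·(-3) = 0
Base-5 expansion of each c_i:
  c_1 = 0
  c_2 = 2 = 2·5^0
  c_3 = 1 = 1·5^0
  c_4 = 0
  c_5 = 0
p-restricted factor λ_0 = (0, 2, 1, 0, 0)

((0, 2, 1, 0, 0),)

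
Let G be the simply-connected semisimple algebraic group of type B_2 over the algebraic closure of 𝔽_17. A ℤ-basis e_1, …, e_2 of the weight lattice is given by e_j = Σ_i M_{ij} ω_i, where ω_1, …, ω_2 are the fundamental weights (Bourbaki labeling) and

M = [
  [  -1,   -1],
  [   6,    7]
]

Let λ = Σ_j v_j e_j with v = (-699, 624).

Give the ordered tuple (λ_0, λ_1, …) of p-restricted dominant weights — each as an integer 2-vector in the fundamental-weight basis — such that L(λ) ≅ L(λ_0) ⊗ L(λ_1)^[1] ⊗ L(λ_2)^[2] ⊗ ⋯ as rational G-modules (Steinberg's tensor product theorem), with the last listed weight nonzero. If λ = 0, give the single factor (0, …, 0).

In the fundamental-weight basis, λ has coordinates c = M·v (v = (-699, 624)):
  c_1 = (-1)·(-699) + (-1)·(624) = 75
  c_2 = (6)·(-699) + (7)·(624) = 174
Writing each c_i in base p = 17:
  c_1 = 75 = 7·17^0 + 4·17^1
  c_2 = 174 = 4·17^0 + 10·17^1
p-restricted factor λ_0 = (7, 4)
p-restricted factor λ_1 = (4, 10)

((7, 4), (4, 10))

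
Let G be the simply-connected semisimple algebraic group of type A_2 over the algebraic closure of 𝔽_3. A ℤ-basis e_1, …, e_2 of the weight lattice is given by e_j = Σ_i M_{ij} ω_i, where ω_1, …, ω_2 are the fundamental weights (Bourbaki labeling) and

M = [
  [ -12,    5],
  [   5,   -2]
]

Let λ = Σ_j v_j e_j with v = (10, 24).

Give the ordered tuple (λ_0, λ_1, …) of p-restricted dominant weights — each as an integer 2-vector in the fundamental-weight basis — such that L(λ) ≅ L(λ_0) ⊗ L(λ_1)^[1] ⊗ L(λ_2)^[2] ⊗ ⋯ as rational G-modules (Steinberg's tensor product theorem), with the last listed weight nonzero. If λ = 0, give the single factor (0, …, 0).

Converting to the ω-basis (c_i = row i of M dotted with v = (10, 24)):
  c_1 = -12*10 + 5*24 = 0
  c_2 = 5*10 + -2*24 = 2
Base-3 expansion of each c_i:
  c_1 = 0
  c_2 = 2 = 2·3^0
λ_0 = (0, 2)

((0, 2),)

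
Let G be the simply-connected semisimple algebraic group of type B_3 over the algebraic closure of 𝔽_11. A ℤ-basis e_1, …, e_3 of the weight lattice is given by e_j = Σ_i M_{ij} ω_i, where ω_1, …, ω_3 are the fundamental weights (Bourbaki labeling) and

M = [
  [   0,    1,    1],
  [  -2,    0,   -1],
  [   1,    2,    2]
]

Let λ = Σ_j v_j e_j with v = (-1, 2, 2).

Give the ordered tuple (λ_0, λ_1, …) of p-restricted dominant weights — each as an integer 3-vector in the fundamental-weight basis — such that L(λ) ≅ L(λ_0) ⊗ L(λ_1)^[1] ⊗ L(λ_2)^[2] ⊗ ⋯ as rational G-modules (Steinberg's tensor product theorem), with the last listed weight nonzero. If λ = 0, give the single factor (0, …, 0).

ω-coordinates c = M·v, v = (-1, 2, 2):
  c_1 = (0)·(-1) + (1)·(2) + (1)·(2) = 4
  c_2 = (-2)·(-1) + (0)·(2) + (-1)·(2) = 0
  c_3 = (1)·(-1) + (2)·(2) + (2)·(2) = 7
Base-11 expansion of each c_i:
  c_1 = 4 = 4·11^0
  c_2 = 0
  c_3 = 7 = 7·11^0
p-restricted factor λ_0 = (4, 0, 7)

((4, 0, 7),)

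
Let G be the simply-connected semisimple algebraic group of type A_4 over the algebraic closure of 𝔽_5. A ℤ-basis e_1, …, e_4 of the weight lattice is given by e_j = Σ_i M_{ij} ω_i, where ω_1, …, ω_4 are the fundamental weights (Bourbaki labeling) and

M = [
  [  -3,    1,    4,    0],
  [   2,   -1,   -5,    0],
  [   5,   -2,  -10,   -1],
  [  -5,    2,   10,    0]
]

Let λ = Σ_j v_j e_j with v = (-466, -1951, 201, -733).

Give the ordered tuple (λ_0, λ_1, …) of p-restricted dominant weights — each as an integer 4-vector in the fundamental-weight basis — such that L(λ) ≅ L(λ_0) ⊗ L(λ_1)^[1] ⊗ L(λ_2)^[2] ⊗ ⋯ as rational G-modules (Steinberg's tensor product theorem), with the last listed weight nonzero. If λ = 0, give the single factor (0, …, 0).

Converting to the ω-basis (c_i = row i of M dotted with v = (-466, -1951, 201, -733)):
  c_1 = (-3)·(-466) + (1)·(-1951) + 4·201 + (0)·(-733) = 251
  c_2 = (2)·(-466) + (-1)·(-1951) + (-5)·(201) + (0)·(-733) = 14
  c_3 = (5)·(-466) + (-2)·(-1951) + (-10)·(201) + (-1)·(-733) = 295
  c_4 = (-5)·(-466) + (2)·(-1951) + 10·201 + (0)·(-733) = 438
Writing each c_i in base p = 5:
  c_1 = 251 = 1·5^0 + 0·5^1 + 0·5^2 + 2·5^3
  c_2 = 14 = 4·5^0 + 2·5^1
  c_3 = 295 = 0·5^0 + 4·5^1 + 1·5^2 + 2·5^3
  c_4 = 438 = 3·5^0 + 2·5^1 + 2·5^2 + 3·5^3
p-restricted factor λ_0 = (1, 4, 0, 3)
p-restricted factor λ_1 = (0, 2, 4, 2)
p-restricted factor λ_2 = (0, 0, 1, 2)
p-restricted factor λ_3 = (2, 0, 2, 3)

((1, 4, 0, 3), (0, 2, 4, 2), (0, 0, 1, 2), (2, 0, 2, 3))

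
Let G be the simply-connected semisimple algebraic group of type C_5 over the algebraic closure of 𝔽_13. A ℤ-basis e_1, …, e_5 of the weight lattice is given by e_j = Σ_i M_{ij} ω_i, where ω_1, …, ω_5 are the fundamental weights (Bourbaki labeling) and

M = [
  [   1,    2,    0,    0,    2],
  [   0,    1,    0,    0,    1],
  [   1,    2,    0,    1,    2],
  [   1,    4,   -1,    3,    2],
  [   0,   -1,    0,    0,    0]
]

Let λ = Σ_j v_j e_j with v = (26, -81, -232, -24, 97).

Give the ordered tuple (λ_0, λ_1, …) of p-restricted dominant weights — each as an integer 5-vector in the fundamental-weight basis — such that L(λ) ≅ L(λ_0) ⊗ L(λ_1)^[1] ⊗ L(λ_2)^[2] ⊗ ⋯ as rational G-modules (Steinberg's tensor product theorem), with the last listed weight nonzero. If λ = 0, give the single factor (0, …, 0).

In the fundamental-weight basis, λ has coordinates c = M·v (v = (26, -81, -232, -24, 97)):
  c_1 = 1·26 + (2)·(-81) + (0)·(-232) + (0)·(-24) + 2·97 = 58
  c_2 = 0·26 + (1)·(-81) + (0)·(-232) + (0)·(-24) + 1·97 = 16
  c_3 = 1·26 + (2)·(-81) + (0)·(-232) + (1)·(-24) + 2·97 = 34
  c_4 = 1·26 + (4)·(-81) + (-1)·(-232) + (3)·(-24) + 2·97 = 56
  c_5 = 0·26 + (-1)·(-81) + (0)·(-232) + (0)·(-24) + 0·97 = 81
Expand coordinatewise in base 13:
  c_1 = 58 = 6·13^0 + 4·13^1
  c_2 = 16 = 3·13^0 + 1·13^1
  c_3 = 34 = 8·13^0 + 2·13^1
  c_4 = 56 = 4·13^0 + 4·13^1
  c_5 = 81 = 3·13^0 + 6·13^1
Factor λ_0 = (6, 3, 8, 4, 3)
Factor λ_1 = (4, 1, 2, 4, 6)

((6, 3, 8, 4, 3), (4, 1, 2, 4, 6))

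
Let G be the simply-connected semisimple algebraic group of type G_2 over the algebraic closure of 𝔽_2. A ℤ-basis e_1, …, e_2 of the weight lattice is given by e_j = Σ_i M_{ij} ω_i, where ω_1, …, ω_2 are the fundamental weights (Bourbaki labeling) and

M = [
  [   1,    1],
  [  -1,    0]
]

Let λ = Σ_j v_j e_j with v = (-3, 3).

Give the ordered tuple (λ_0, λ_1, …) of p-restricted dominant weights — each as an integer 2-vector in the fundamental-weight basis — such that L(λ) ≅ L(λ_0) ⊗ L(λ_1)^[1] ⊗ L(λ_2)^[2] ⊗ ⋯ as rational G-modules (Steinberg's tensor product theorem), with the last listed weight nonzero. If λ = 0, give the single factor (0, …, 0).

((0, 1), (0, 1))

Change of basis e → ω: c = M·v where v = (-3, 3):
  c_1 = 1*-3 + 1*3 = 0
  c_2 = -1*-3 + 0*3 = 3
Expand coordinatewise in base 2:
  c_1 = 0
  c_2 = 3 = 1·2^0 + 1·2^1
p-restricted factor λ_0 = (0, 1)
p-restricted factor λ_1 = (0, 1)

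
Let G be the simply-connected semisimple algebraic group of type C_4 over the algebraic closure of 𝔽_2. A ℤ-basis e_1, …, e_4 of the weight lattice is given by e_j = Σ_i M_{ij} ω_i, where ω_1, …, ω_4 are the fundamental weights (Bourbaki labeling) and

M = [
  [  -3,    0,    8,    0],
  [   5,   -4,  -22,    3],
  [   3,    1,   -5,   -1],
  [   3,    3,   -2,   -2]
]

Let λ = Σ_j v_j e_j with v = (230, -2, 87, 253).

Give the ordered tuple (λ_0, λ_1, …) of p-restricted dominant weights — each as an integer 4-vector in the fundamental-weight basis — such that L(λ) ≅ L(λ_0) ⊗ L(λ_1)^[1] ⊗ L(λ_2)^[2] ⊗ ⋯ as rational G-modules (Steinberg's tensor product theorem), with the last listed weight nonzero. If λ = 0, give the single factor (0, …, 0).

Converting to the ω-basis (c_i = row i of M dotted with v = (230, -2, 87, 253)):
  c_1 = (-3)·(230) + (0)·(-2) + 8·87 + 0·253 = 6
  c_2 = 5·230 + (-4)·(-2) + (-22)·(87) + 3·253 = 3
  c_3 = 3·230 + (1)·(-2) + (-5)·(87) + (-1)·(253) = 0
  c_4 = 3·230 + (3)·(-2) + (-2)·(87) + (-2)·(253) = 4
p = 2; digits c_i = Σ_j d_{ij}·2^j, 0 ≤ d_{ij} < 2:
  c_1 = 6 = 0·2^0 + 1·2^1 + 1·2^2
  c_2 = 3 = 1·2^0 + 1·2^1
  c_3 = 0
  c_4 = 4 = 0·2^0 + 0·2^1 + 1·2^2
λ_0 = (0, 1, 0, 0)
λ_1 = (1, 1, 0, 0)
λ_2 = (1, 0, 0, 1)

((0, 1, 0, 0), (1, 1, 0, 0), (1, 0, 0, 1))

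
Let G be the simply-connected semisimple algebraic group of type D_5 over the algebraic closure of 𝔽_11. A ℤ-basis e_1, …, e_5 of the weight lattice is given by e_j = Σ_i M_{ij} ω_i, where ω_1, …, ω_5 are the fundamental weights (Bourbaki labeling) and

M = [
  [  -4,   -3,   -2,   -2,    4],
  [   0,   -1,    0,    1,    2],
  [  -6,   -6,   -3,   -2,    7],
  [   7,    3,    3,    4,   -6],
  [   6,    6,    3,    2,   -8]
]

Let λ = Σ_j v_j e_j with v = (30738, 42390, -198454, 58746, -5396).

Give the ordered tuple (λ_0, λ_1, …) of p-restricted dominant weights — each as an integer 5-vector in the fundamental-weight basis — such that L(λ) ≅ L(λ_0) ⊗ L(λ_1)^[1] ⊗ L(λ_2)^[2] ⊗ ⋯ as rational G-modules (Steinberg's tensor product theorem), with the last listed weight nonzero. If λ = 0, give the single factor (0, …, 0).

((10, 9, 10, 1, 7), (7, 10, 10, 5, 6), (8, 1, 10, 8, 0), (5, 4, 0, 10, 3))

ω-coordinates c = M·v, v = (30738, 42390, -198454, 58746, -5396):
  c_1 = (-4)·(30738) + (-3)·(42390) + (-2)·(-198454) + (-2)·(58746) + (4)·(-5396) = 7710
  c_2 = 0·30738 + (-1)·(42390) + (0)·(-198454) + 1·58746 + (2)·(-5396) = 5564
  c_3 = (-6)·(30738) + (-6)·(42390) + (-3)·(-198454) + (-2)·(58746) + (7)·(-5396) = 1330
  c_4 = 7·30738 + 3·42390 + (3)·(-198454) + 4·58746 + (-6)·(-5396) = 14334
  c_5 = 6·30738 + 6·42390 + (3)·(-198454) + 2·58746 + (-8)·(-5396) = 4066
p = 11; digits c_i = Σ_j d_{ij}·11^j, 0 ≤ d_{ij} < 11:
  c_1 = 7710 = 10·11^0 + 7·11^1 + 8·11^2 + 5·11^3
  c_2 = 5564 = 9·11^0 + 10·11^1 + 1·11^2 + 4·11^3
  c_3 = 1330 = 10·11^0 + 10·11^1 + 10·11^2
  c_4 = 14334 = 1·11^0 + 5·11^1 + 8·11^2 + 10·11^3
  c_5 = 4066 = 7·11^0 + 6·11^1 + 0·11^2 + 3·11^3
λ_0 = (10, 9, 10, 1, 7)
λ_1 = (7, 10, 10, 5, 6)
λ_2 = (8, 1, 10, 8, 0)
λ_3 = (5, 4, 0, 10, 3)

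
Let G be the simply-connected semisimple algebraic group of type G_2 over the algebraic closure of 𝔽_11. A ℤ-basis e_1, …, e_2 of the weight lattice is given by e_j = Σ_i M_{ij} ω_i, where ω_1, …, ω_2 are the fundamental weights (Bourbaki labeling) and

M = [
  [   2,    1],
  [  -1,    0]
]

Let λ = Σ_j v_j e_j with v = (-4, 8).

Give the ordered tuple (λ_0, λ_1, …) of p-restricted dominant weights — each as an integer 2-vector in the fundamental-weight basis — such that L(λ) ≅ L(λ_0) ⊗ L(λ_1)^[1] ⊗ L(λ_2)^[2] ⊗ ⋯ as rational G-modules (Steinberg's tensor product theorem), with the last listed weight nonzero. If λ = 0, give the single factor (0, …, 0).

In the fundamental-weight basis, λ has coordinates c = M·v (v = (-4, 8)):
  c_1 = (2)·(-4) + (1)·(8) = 0
  c_2 = (-1)·(-4) + (0)·(8) = 4
p = 11; digits c_i = Σ_j d_{ij}·11^j, 0 ≤ d_{ij} < 11:
  c_1 = 0
  c_2 = 4 = 4·11^0
Factor λ_0 = (0, 4)

((0, 4),)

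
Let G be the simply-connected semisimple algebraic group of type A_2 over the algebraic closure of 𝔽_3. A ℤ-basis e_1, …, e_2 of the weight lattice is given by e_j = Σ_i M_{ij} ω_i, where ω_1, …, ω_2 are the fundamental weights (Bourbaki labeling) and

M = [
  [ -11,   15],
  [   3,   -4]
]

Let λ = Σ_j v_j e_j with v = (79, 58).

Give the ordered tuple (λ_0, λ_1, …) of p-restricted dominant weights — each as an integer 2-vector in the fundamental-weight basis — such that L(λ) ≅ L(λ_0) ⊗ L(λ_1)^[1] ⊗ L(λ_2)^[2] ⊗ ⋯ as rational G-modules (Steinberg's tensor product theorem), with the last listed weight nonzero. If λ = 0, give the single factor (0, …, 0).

((1, 2), (0, 1))

In the fundamental-weight basis, λ has coordinates c = M·v (v = (79, 58)):
  c_1 = (-11)·(79) + 15·58 = 1
  c_2 = 3·79 + (-4)·(58) = 5
Writing each c_i in base p = 3:
  c_1 = 1 = 1·3^0
  c_2 = 5 = 2·3^0 + 1·3^1
p-restricted factor λ_0 = (1, 2)
p-restricted factor λ_1 = (0, 1)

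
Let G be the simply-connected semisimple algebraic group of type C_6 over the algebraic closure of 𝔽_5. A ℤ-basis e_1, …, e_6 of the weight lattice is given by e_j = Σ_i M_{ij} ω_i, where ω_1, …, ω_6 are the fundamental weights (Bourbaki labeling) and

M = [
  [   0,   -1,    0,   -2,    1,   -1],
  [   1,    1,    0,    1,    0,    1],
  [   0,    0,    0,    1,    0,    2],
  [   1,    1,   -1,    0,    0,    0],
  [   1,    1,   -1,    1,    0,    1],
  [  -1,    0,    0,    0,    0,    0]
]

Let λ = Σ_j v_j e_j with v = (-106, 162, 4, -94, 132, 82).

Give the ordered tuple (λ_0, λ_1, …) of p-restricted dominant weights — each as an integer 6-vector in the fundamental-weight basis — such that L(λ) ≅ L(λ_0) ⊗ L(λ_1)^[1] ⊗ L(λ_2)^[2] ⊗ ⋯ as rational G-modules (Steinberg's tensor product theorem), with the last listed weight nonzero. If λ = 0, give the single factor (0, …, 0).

((1, 4, 0, 2, 0, 1), (0, 3, 4, 0, 3, 1), (3, 1, 2, 2, 1, 4))

Converting to the ω-basis (c_i = row i of M dotted with v = (-106, 162, 4, -94, 132, 82)):
  c_1 = 0*-106 + -1*162 + 0*4 + -2*-94 + 1*132 + -1*82 = 76
  c_2 = 1*-106 + 1*162 + 0*4 + 1*-94 + 0*132 + 1*82 = 44
  c_3 = 0*-106 + 0*162 + 0*4 + 1*-94 + 0*132 + 2*82 = 70
  c_4 = 1*-106 + 1*162 + -1*4 + 0*-94 + 0*132 + 0*82 = 52
  c_5 = 1*-106 + 1*162 + -1*4 + 1*-94 + 0*132 + 1*82 = 40
  c_6 = -1*-106 + 0*162 + 0*4 + 0*-94 + 0*132 + 0*82 = 106
p = 5; digits c_i = Σ_j d_{ij}·5^j, 0 ≤ d_{ij} < 5:
  c_1 = 76 = 1·5^0 + 0·5^1 + 3·5^2
  c_2 = 44 = 4·5^0 + 3·5^1 + 1·5^2
  c_3 = 70 = 0·5^0 + 4·5^1 + 2·5^2
  c_4 = 52 = 2·5^0 + 0·5^1 + 2·5^2
  c_5 = 40 = 0·5^0 + 3·5^1 + 1·5^2
  c_6 = 106 = 1·5^0 + 1·5^1 + 4·5^2
p-restricted factor λ_0 = (1, 4, 0, 2, 0, 1)
p-restricted factor λ_1 = (0, 3, 4, 0, 3, 1)
p-restricted factor λ_2 = (3, 1, 2, 2, 1, 4)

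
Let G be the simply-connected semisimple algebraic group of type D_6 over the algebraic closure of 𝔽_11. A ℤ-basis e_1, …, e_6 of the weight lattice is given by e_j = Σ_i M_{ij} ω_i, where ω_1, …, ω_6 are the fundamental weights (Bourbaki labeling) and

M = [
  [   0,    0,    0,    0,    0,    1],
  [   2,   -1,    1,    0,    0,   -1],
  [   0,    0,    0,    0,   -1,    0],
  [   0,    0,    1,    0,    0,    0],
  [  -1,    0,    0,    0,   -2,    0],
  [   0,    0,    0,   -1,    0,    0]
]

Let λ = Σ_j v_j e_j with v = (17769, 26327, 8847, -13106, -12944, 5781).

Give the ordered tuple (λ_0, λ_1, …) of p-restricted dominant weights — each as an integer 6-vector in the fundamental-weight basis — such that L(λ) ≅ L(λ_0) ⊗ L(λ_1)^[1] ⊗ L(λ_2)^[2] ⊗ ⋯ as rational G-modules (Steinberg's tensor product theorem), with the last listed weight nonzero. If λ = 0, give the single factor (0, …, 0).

((6, 1, 8, 3, 1, 5), (8, 5, 10, 1, 1, 3), (3, 2, 7, 7, 1, 9), (4, 9, 9, 6, 6, 9))

Compute c_i = Σ_j M_{ij} v_j with v = (17769, 26327, 8847, -13106, -12944, 5781):
  c_1 = 0*17769 + 0*26327 + 0*8847 + 0*-13106 + 0*-12944 + 1*5781 = 5781
  c_2 = 2*17769 + -1*26327 + 1*8847 + 0*-13106 + 0*-12944 + -1*5781 = 12277
  c_3 = 0*17769 + 0*26327 + 0*8847 + 0*-13106 + -1*-12944 + 0*5781 = 12944
  c_4 = 0*17769 + 0*26327 + 1*8847 + 0*-13106 + 0*-12944 + 0*5781 = 8847
  c_5 = -1*17769 + 0*26327 + 0*8847 + 0*-13106 + -2*-12944 + 0*5781 = 8119
  c_6 = 0*17769 + 0*26327 + 0*8847 + -1*-13106 + 0*-12944 + 0*5781 = 13106
p = 11; digits c_i = Σ_j d_{ij}·11^j, 0 ≤ d_{ij} < 11:
  c_1 = 5781 = 6·11^0 + 8·11^1 + 3·11^2 + 4·11^3
  c_2 = 12277 = 1·11^0 + 5·11^1 + 2·11^2 + 9·11^3
  c_3 = 12944 = 8·11^0 + 10·11^1 + 7·11^2 + 9·11^3
  c_4 = 8847 = 3·11^0 + 1·11^1 + 7·11^2 + 6·11^3
  c_5 = 8119 = 1·11^0 + 1·11^1 + 1·11^2 + 6·11^3
  c_6 = 13106 = 5·11^0 + 3·11^1 + 9·11^2 + 9·11^3
λ_0 = (6, 1, 8, 3, 1, 5)
λ_1 = (8, 5, 10, 1, 1, 3)
λ_2 = (3, 2, 7, 7, 1, 9)
λ_3 = (4, 9, 9, 6, 6, 9)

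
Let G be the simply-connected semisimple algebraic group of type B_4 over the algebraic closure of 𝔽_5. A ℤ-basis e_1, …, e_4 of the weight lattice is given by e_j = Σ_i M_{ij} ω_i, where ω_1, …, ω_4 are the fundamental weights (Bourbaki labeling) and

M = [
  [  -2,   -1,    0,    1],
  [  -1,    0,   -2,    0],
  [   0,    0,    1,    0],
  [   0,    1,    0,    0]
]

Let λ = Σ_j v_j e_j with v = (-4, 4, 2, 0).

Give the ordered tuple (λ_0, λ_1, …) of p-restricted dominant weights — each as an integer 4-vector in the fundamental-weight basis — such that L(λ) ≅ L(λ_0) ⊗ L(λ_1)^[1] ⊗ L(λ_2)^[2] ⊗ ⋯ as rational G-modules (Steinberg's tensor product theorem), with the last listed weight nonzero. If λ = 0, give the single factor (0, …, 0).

((4, 0, 2, 4),)

In the fundamental-weight basis, λ has coordinates c = M·v (v = (-4, 4, 2, 0)):
  c_1 = (-2)·(-4) + (-1)·(4) + 0·2 + 1·0 = 4
  c_2 = (-1)·(-4) + 0·4 + (-2)·(2) + 0·0 = 0
  c_3 = (0)·(-4) + 0·4 + 1·2 + 0·0 = 2
  c_4 = (0)·(-4) + 1·4 + 0·2 + 0·0 = 4
Base-5 expansion of each c_i:
  c_1 = 4 = 4·5^0
  c_2 = 0
  c_3 = 2 = 2·5^0
  c_4 = 4 = 4·5^0
Factor λ_0 = (4, 0, 2, 4)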